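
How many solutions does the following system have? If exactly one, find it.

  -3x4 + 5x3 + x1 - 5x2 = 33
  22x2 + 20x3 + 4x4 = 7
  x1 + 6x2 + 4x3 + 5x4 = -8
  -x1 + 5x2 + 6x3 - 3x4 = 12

no solution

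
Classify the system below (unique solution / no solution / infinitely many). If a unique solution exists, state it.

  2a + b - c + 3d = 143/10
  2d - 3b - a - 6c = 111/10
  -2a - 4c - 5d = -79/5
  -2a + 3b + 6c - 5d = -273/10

a = 12/5, b = -1/2, c = -1, d = 3

Row-reduce the augmented matrix:
R1 ← R1 / (2).
R2 ← R2 + 1·R1.
R3 ← R3 + 2·R1.
R4 ← R4 + 2·R1.
R2 ← R2 / (-5/2).
R1 ← R1 − 1/2·R2.
R3 ← R3 − 1·R2.
R4 ← R4 − 4·R2.
R3 ← R3 / (-38/5).
R1 ← R1 + 9/5·R3.
R2 ← R2 − 13/5·R3.
R4 ← R4 + 27/5·R3.
R4 ← R4 / (153/38).
R1 ← R1 − 89/38·R4.
R2 ← R2 + 61/38·R4.
R3 ← R3 − 3/38·R4.
Reading off the reduced rows gives a = 12/5, b = -1/2, c = -1, d = 3.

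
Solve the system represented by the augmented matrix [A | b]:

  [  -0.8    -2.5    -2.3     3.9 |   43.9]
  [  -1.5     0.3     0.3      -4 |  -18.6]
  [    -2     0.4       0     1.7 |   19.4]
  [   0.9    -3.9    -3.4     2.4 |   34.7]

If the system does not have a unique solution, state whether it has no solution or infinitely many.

x_1 = -5, x_2 = -2, x_3 = -5, x_4 = 6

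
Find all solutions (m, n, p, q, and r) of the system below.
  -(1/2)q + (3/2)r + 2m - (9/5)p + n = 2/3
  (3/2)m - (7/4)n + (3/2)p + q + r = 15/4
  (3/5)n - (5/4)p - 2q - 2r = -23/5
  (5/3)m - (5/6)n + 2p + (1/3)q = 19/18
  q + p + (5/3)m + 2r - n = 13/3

Row-reduce the augmented matrix:
R1 ← R1 / (2).
R2 ← R2 − 3/2·R1.
R4 ← R4 − 5/3·R1.
R5 ← R5 − 5/3·R1.
R2 ← R2 / (-5/2).
R1 ← R1 − 1/2·R2.
R3 ← R3 − 3/5·R2.
R4 ← R4 + 5/3·R2.
R5 ← R5 + 11/6·R2.
R3 ← R3 / (-283/500).
R1 ← R1 + 33/100·R3.
R2 ← R2 + 57/50·R3.
R4 ← R4 − 8/5·R3.
R5 ← R5 − 41/100·R3.
R4 ← R4 / (-8299/1698).
R1 ← R1 − 2261/2264·R4.
R2 ← R2 − 3185/1132·R4.
R3 ← R3 − 835/283·R4.
R5 ← R5 + 5443/6792·R4.
R5 ← R5 / (50131/99588).
R1 ← R1 − 16519/33196·R5.
R2 ← R2 − 2715/16598·R5.
R3 ← R3 + 4830/8299·R5.
R4 ← R4 − 11725/8299·R5.
Reading off the reduced rows gives m = 0, n = -1, p = 0, q = 2/3, r = 4/3.

m = 0, n = -1, p = 0, q = 2/3, r = 4/3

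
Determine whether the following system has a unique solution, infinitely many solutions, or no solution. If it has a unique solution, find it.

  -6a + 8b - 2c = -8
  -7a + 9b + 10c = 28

infinitely many solutions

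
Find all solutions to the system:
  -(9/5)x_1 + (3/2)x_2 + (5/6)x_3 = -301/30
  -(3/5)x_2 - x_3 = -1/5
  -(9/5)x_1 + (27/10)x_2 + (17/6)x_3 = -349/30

no solution

Row-reduce:
R1 ← R1 / (-9/5).
R3 ← R3 + 9/5·R1.
R2 ← R2 / (-3/5).
R1 ← R1 + 5/6·R2.
R3 ← R3 − 6/5·R2.
Row 3 reduces to 0 = -2, a contradiction. The system is inconsistent.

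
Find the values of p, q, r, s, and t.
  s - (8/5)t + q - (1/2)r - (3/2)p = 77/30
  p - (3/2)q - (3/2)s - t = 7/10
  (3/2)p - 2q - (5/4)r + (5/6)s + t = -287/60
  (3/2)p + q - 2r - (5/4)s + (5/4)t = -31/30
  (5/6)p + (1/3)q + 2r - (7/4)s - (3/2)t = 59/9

Row-reduce the augmented matrix:
R1 ← R1 / (-3/2).
R2 ← R2 − 1·R1.
R3 ← R3 − 3/2·R1.
R4 ← R4 − 3/2·R1.
R5 ← R5 − 5/6·R1.
R2 ← R2 / (-5/6).
R1 ← R1 + 2/3·R2.
R3 ← R3 + 1·R2.
R4 ← R4 − 2·R2.
R5 ← R5 − 8/9·R2.
R3 ← R3 / (-27/20).
R1 ← R1 − 3/5·R3.
R2 ← R2 − 2/5·R3.
R4 ← R4 + 33/10·R3.
R5 ← R5 − 41/30·R3.
R4 ← R4 / (-991/108).
R1 ← R1 − 34/27·R4.
R2 ← R2 − 149/81·R4.
R3 ← R3 + 170/81·R4.
R5 ← R5 − 763/972·R4.
R5 ← R5 / (-210341/59460).
R1 ← R1 − 10882/4955·R5.
R2 ← R2 − 5209/4955·R5.
R3 ← R3 − 4326/4955·R5.
R4 ← R4 − 5349/4955·R5.
Reading off the reduced rows gives p = 6/5, q = 5/3, r = 1, s = 0, t = -2.

p = 6/5, q = 5/3, r = 1, s = 0, t = -2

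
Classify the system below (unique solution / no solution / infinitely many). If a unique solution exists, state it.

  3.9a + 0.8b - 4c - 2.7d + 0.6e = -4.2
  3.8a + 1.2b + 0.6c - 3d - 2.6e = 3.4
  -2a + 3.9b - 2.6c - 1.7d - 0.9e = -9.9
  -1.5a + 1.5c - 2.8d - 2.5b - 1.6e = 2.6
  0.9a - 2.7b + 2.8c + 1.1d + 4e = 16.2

Row-reduce the augmented matrix:
R1 ← R1 / (39/10).
R2 ← R2 − 19/5·R1.
R3 ← R3 + 2·R1.
R4 ← R4 + 3/2·R1.
R5 ← R5 − 9/10·R1.
R2 ← R2 / (82/195).
R1 ← R1 − 8/39·R2.
R3 ← R3 − 1681/390·R2.
R4 ← R4 + 57/26·R2.
R5 ← R5 + 75/26·R2.
R3 ← R3 / (-203/4).
R1 ← R1 + 132/41·R3.
R2 ← R2 − 877/82·R3.
R4 ← R4 − 3839/164·R3.
R5 ← R5 − 28351/820·R3.
R4 ← R4 / (-32344/5945).
R1 ← R1 + 3309/5945·R4.
R2 ← R2 + 4343/5945·R4.
R3 ← R3 + 2/145·R4.
R5 ← R5 + 19789/59450·R4.
R5 ← R5 / (45798031/11320400).
R1 ← R1 − 391/1132040·R5.
R2 ← R2 + 63189/161720·R5.
R3 ← R3 + 352881/566020·R5.
R4 ← R4 − 132703/226408·R5.
Reading off the reduced rows gives a = 1, b = 0, c = 3, d = -1, e = 2.

a = 1, b = 0, c = 3, d = -1, e = 2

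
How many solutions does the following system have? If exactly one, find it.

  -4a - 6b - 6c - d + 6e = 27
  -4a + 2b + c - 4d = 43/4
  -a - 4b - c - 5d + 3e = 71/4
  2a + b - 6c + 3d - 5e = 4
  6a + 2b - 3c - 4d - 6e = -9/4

Row-reduce the augmented matrix:
R1 ← R1 / (-4).
R2 ← R2 + 4·R1.
R3 ← R3 + 1·R1.
R4 ← R4 − 2·R1.
R5 ← R5 − 6·R1.
R2 ← R2 / (8).
R1 ← R1 − 3/2·R2.
R3 ← R3 + 5/2·R2.
R4 ← R4 + 2·R2.
R5 ← R5 + 7·R2.
R3 ← R3 / (43/16).
R1 ← R1 − 3/16·R3.
R2 ← R2 − 7/8·R3.
R4 ← R4 + 29/4·R3.
R5 ← R5 + 47/8·R3.
R4 ← R4 / (-1169/86).
R1 ← R1 − 52/43·R4.
R2 ← R2 − 127/86·R4.
R3 ← R3 + 91/43·R4.
R5 ← R5 + 884/43·R4.
R5 ← R5 / (4388/1169).
R1 ← R1 + 877/1169·R5.
R2 ← R2 + 1307/1169·R5.
R3 ← R3 − 94/167·R5.
R4 ← R4 − 388/1169·R5.
Reading off the reduced rows gives a = -3, b = -3, c = -5/4, d = -3/2, e = -2.

a = -3, b = -3, c = -5/4, d = -3/2, e = -2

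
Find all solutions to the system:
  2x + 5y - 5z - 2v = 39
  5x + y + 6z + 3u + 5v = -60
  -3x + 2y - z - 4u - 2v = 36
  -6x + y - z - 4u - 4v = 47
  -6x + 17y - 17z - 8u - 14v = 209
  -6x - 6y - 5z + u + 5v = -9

no solution

Row-reduce:
R1 ← R1 / (2).
R2 ← R2 − 5·R1.
R3 ← R3 + 3·R1.
R4 ← R4 + 6·R1.
R5 ← R5 + 6·R1.
R6 ← R6 + 6·R1.
R2 ← R2 / (-23/2).
R1 ← R1 − 5/2·R2.
R3 ← R3 − 19/2·R2.
R4 ← R4 − 16·R2.
R5 ← R5 − 32·R2.
R6 ← R6 − 9·R2.
R3 ← R3 / (156/23).
R1 ← R1 − 35/23·R3.
R2 ← R2 + 37/23·R3.
R4 ← R4 − 224/23·R3.
R5 ← R5 − 448/23·R3.
R6 ← R6 + 127/23·R3.
R4 ← R4 / (92/39).
R1 ← R1 − 155/156·R4.
R2 ← R2 + 97/156·R4.
R3 ← R3 + 35/156·R4.
R5 ← R5 − 184/39·R4.
R6 ← R6 − 329/156·R4.
Swap R5 and R6.
R5 ← R5 / (1871/184).
R1 ← R1 − 141/184·R5.
R2 ← R2 + 55/184·R5.
R3 ← R3 − 75/184·R5.
R4 ← R4 + 15/46·R5.
Row 6 reduces to 0 = -2, a contradiction. The system is inconsistent.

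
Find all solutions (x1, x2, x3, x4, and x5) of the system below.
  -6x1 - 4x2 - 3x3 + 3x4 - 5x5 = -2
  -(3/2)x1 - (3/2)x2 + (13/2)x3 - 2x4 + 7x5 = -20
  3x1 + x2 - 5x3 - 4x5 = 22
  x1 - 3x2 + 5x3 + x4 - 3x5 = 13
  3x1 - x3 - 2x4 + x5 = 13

infinitely many solutions

Row-reduce:
R1 ← R1 / (-6).
R2 ← R2 + 3/2·R1.
R3 ← R3 − 3·R1.
R4 ← R4 − 1·R1.
R5 ← R5 − 3·R1.
R2 ← R2 / (-1/2).
R1 ← R1 − 2/3·R2.
R3 ← R3 + 1·R2.
R4 ← R4 + 11/3·R2.
R5 ← R5 + 2·R2.
R3 ← R3 / (-21).
R1 ← R1 − 61/6·R3.
R2 ← R2 + 29/2·R3.
R4 ← R4 + 146/3·R3.
R5 ← R5 + 63/2·R3.
R4 ← R4 / (49/9).
R1 ← R1 + 7/9·R4.
R2 ← R2 − 2/3·R4.
R3 ← R3 + 1/3·R4.
Rank is 4 with 5 unknowns, leaving x5 free.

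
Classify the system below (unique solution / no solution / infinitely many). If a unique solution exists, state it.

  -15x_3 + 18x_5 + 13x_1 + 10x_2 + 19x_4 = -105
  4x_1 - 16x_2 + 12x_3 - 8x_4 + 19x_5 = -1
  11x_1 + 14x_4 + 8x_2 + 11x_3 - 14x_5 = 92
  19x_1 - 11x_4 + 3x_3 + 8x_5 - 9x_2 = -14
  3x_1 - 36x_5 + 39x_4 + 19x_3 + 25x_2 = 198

Row-reduce:
R1 ← R1 / (13).
R2 ← R2 − 4·R1.
R3 ← R3 − 11·R1.
R4 ← R4 − 19·R1.
R5 ← R5 − 3·R1.
R2 ← R2 / (-248/13).
R1 ← R1 − 10/13·R2.
R3 ← R3 + 6/13·R2.
R4 ← R4 + 307/13·R2.
R5 ← R5 − 295/13·R2.
R3 ← R3 / (722/31).
R1 ← R1 + 15/31·R3.
R2 ← R2 + 27/31·R3.
R4 ← R4 − 135/31·R3.
R5 ← R5 − 1309/31·R3.
R4 ← R4 / (-15381/722).
R1 ← R1 − 313/361·R4.
R2 ← R2 − 477/722·R4.
R3 ← R3 + 27/361·R4.
R5 ← R5 − 15381/722·R4.
Rank is 4 with 5 unknowns, leaving x_5 free.

infinitely many solutions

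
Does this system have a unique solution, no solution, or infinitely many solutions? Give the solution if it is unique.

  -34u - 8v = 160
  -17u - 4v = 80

Row-reduce:
R1 ← R1 / (-34).
R2 ← R2 + 17·R1.
Rank is 1 with 2 unknowns, leaving v free.

infinitely many solutions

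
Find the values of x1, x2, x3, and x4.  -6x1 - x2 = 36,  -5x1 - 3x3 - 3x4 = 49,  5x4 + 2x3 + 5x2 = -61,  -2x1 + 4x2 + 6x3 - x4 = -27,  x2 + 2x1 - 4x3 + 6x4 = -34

Row-reduce the augmented matrix:
R1 ← R1 / (-6).
R2 ← R2 + 5·R1.
R4 ← R4 + 2·R1.
R5 ← R5 − 2·R1.
R2 ← R2 / (5/6).
R1 ← R1 − 1/6·R2.
R3 ← R3 − 5·R2.
R4 ← R4 − 13/3·R2.
R5 ← R5 − 2/3·R2.
R3 ← R3 / (20).
R1 ← R1 − 3/5·R3.
R2 ← R2 + 18/5·R3.
R4 ← R4 − 108/5·R3.
R5 ← R5 + 8/5·R3.
R4 ← R4 / (-256/25).
R1 ← R1 + 9/100·R4.
R2 ← R2 − 27/50·R4.
R3 ← R3 − 23/20·R4.
R5 ← R5 − 256/25·R4.
R5 reduces to 0 = 0, so the extra equation is consistent.
Reading off the reduced rows gives x1 = -5, x2 = -6, x3 = -3, x4 = -5.

x1 = -5, x2 = -6, x3 = -3, x4 = -5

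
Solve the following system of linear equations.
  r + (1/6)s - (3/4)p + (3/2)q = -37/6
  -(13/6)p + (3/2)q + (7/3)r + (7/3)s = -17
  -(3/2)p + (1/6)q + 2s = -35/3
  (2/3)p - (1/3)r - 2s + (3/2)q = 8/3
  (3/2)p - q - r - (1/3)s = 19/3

Row-reduce:
R1 ← R1 / (-3/4).
R2 ← R2 + 13/6·R1.
R3 ← R3 + 3/2·R1.
R4 ← R4 − 2/3·R1.
R5 ← R5 − 3/2·R1.
R2 ← R2 / (-17/6).
R1 ← R1 + 2·R2.
R3 ← R3 + 17/6·R2.
R4 ← R4 − 17/6·R2.
R5 ← R5 − 2·R2.
R3 ← R3 / (-13/9).
R1 ← R1 + 16/17·R3.
R2 ← R2 − 10/51·R3.
R5 ← R5 − 31/51·R3.
Swap R4 and R5.
R4 ← R4 / (815/663).
R1 ← R1 + 934/663·R4.
R2 ← R2 + 150/221·R4.
R3 ← R3 − 5/39·R4.
Row 5 reduces to 0 = -2, a contradiction. The system is inconsistent.

no solution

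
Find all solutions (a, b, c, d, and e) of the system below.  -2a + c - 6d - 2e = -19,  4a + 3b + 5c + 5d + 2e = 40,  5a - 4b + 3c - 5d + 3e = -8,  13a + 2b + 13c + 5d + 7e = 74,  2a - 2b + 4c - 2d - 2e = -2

no solution

Row-reduce:
R1 ← R1 / (-2).
R2 ← R2 − 4·R1.
R3 ← R3 − 5·R1.
R4 ← R4 − 13·R1.
R5 ← R5 − 2·R1.
R2 ← R2 / (3).
R3 ← R3 + 4·R2.
R4 ← R4 − 2·R2.
R5 ← R5 + 2·R2.
R3 ← R3 / (89/6).
R1 ← R1 + 1/2·R3.
R2 ← R2 − 7/3·R3.
R4 ← R4 − 89/6·R3.
R5 ← R5 − 29/3·R3.
Swap R4 and R5.
R4 ← R4 / (574/89).
R1 ← R1 − 179/89·R4.
R2 ← R2 − 203/89·R4.
R3 ← R3 + 176/89·R4.
Row 5 reduces to 0 = 2, a contradiction. The system is inconsistent.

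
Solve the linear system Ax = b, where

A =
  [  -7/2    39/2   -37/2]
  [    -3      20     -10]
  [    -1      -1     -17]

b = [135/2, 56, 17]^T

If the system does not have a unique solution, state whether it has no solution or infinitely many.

no solution

Row-reduce:
R1 ← R1 / (-7/2).
R2 ← R2 + 3·R1.
R3 ← R3 + 1·R1.
R2 ← R2 / (23/7).
R1 ← R1 + 39/7·R2.
R3 ← R3 + 46/7·R2.
Row 3 reduces to 0 = -6, a contradiction. The system is inconsistent.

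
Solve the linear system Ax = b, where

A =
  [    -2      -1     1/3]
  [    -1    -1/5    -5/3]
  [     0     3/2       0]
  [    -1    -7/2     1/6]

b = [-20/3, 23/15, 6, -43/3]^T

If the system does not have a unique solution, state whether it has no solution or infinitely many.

no solution

Row-reduce:
R1 ← R1 / (-2).
R2 ← R2 + 1·R1.
R4 ← R4 + 1·R1.
R2 ← R2 / (3/10).
R1 ← R1 − 1/2·R2.
R3 ← R3 − 3/2·R2.
R4 ← R4 + 3·R2.
R3 ← R3 / (55/6).
R1 ← R1 − 26/9·R3.
R2 ← R2 + 55/9·R3.
R4 ← R4 + 55/3·R3.
Row 4 reduces to 0 = 1, a contradiction. The system is inconsistent.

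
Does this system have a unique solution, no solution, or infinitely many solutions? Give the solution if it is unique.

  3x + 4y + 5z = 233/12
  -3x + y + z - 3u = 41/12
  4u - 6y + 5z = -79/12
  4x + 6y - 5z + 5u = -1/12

Row-reduce the augmented matrix:
R1 ← R1 / (3).
R2 ← R2 + 3·R1.
R4 ← R4 − 4·R1.
R2 ← R2 / (5).
R1 ← R1 − 4/3·R2.
R3 ← R3 + 6·R2.
R4 ← R4 − 2/3·R2.
R3 ← R3 / (61/5).
R1 ← R1 − 1/15·R3.
R2 ← R2 − 6/5·R3.
R4 ← R4 + 187/15·R3.
R4 ← R4 / (1063/183).
R1 ← R1 − 146/183·R4.
R2 ← R2 + 39/61·R4.
R3 ← R3 − 2/61·R4.
Reading off the reduced rows gives x = 4/3, y = 5/3, z = 7/4, u = -4/3.

x = 4/3, y = 5/3, z = 7/4, u = -4/3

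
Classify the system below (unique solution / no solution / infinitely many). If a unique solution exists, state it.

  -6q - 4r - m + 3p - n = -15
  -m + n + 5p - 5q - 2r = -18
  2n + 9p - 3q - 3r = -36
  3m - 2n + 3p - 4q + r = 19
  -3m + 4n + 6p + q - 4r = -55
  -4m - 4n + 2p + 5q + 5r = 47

m = 0, n = -6, p = -1, q = -1, r = 6

Row-reduce the augmented matrix:
R1 ← R1 / (-1).
R2 ← R2 + 1·R1.
R4 ← R4 − 3·R1.
R5 ← R5 + 3·R1.
R6 ← R6 + 4·R1.
R2 ← R2 / (2).
R1 ← R1 − 1·R2.
R3 ← R3 − 2·R2.
R4 ← R4 + 5·R2.
R5 ← R5 − 7·R2.
R3 ← R3 / (7).
R1 ← R1 + 4·R3.
R2 ← R2 − 1·R3.
R4 ← R4 − 17·R3.
R5 ← R5 + 10·R3.
R6 ← R6 + 10·R3.
R4 ← R4 / (-137/14).
R1 ← R1 − 45/14·R4.
R2 ← R2 − 15/14·R4.
R3 ← R3 + 4/7·R4.
R5 ← R5 − 137/14·R4.
R6 ← R6 − 163/7·R4.
Swap R5 and R6.
R5 ← R5 / (3901/137).
R1 ← R1 − 296/137·R5.
R2 ← R2 − 327/137·R5.
R3 ← R3 + 147/137·R5.
R4 ← R4 + 86/137·R5.
R6 reduces to 0 = 0, so the extra equation is consistent.
Reading off the reduced rows gives m = 0, n = -6, p = -1, q = -1, r = 6.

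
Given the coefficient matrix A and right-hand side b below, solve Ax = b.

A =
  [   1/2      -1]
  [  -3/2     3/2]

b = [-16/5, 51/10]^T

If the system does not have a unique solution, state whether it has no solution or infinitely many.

From equation 1: x_2 = 16/5 + 1/2·x_1.
Substitute into equation 2 and solve: x_1 = -2/5.
Then x_2 = 3.

x_1 = -2/5, x_2 = 3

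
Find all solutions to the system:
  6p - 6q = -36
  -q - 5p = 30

p = -6, q = 0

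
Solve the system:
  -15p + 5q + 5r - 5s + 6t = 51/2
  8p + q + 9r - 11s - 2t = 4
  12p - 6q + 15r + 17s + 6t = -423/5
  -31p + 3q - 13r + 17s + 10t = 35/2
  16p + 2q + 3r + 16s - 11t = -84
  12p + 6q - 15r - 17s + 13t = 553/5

p = -1/2, q = 3/5, r = -12/5, s = -3, t = 2

Row-reduce the augmented matrix:
R1 ← R1 / (-15).
R2 ← R2 − 8·R1.
R3 ← R3 − 12·R1.
R4 ← R4 + 31·R1.
R5 ← R5 − 16·R1.
R6 ← R6 − 12·R1.
R2 ← R2 / (11/3).
R1 ← R1 + 1/3·R2.
R3 ← R3 + 2·R2.
R4 ← R4 + 22/3·R2.
R5 ← R5 − 22/3·R2.
R6 ← R6 − 10·R2.
R3 ← R3 / (279/11).
R1 ← R1 − 8/11·R3.
R2 ← R2 − 35/11·R3.
R5 ← R5 + 15·R3.
R6 ← R6 + 471/11·R3.
Swap R4 and R5.
R4 ← R4 / (3839/93).
R1 ← R1 + 298/279·R4.
R2 ← R2 + 1234/279·R4.
R3 ← R3 − 61/279·R4.
R6 ← R6 − 2384/93·R4.
Swap R5 and R6.
R5 ← R5 / (652721/19195).
R1 ← R1 + 36002/57585·R5.
R2 ← R2 + 65294/57585·R5.
R3 ← R3 − 5215/11517·R5.
R4 ← R4 + 21/3839·R5.
R6 reduces to 0 = 0, so the extra equation is consistent.
Reading off the reduced rows gives p = -1/2, q = 3/5, r = -12/5, s = -3, t = 2.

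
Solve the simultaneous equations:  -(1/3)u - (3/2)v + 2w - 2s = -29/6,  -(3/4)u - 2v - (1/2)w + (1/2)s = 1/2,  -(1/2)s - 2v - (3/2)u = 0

Row-reduce:
R1 ← R1 / (-1/3).
R2 ← R2 + 3/4·R1.
R3 ← R3 + 3/2·R1.
R2 ← R2 / (11/8).
R1 ← R1 − 9/2·R2.
R3 ← R3 − 19/4·R2.
R3 ← R3 / (91/11).
R1 ← R1 − 114/11·R3.
R2 ← R2 + 40/11·R3.
Rank is 3 with 4 unknowns, leaving s free.

infinitely many solutions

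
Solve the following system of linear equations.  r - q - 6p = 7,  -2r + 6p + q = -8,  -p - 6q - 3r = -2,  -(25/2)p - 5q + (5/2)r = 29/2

Row-reduce:
R1 ← R1 / (-6).
R2 ← R2 − 6·R1.
R3 ← R3 + 1·R1.
R4 ← R4 + 25/2·R1.
Swap R2 and R3.
R2 ← R2 / (-35/6).
R1 ← R1 − 1/6·R2.
R4 ← R4 + 35/12·R2.
R3 ← R3 / (-1).
R1 ← R1 + 9/35·R3.
R2 ← R2 − 19/35·R3.
R4 ← R4 − 2·R3.
Row 4 reduces to 0 = -1/2, a contradiction. The system is inconsistent.

no solution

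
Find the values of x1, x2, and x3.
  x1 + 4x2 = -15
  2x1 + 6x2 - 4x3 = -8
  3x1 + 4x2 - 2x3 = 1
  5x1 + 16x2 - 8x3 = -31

Row-reduce the augmented matrix:
R2 ← R2 − 2·R1.
R3 ← R3 − 3·R1.
R4 ← R4 − 5·R1.
R2 ← R2 / (-2).
R1 ← R1 − 4·R2.
R3 ← R3 + 8·R2.
R4 ← R4 + 4·R2.
R3 ← R3 / (14).
R1 ← R1 + 8·R3.
R2 ← R2 − 2·R3.
R4 reduces to 0 = 0, so the extra equation is consistent.
Reading off the reduced rows gives x1 = 5, x2 = -5, x3 = -3.

x1 = 5, x2 = -5, x3 = -3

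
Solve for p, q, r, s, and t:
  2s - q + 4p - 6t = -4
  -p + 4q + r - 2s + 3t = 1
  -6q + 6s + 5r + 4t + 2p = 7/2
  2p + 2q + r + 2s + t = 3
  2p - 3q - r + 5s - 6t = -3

p = 1, q = 0, r = -3/2, s = 1/2, t = 3/2

Row-reduce the augmented matrix:
R1 ← R1 / (4).
R2 ← R2 + 1·R1.
R3 ← R3 − 2·R1.
R4 ← R4 − 2·R1.
R5 ← R5 − 2·R1.
R2 ← R2 / (15/4).
R1 ← R1 + 1/4·R2.
R3 ← R3 + 11/2·R2.
R4 ← R4 − 5/2·R2.
R5 ← R5 + 5/2·R2.
R3 ← R3 / (97/15).
R1 ← R1 − 1/15·R3.
R2 ← R2 − 4/15·R3.
R4 ← R4 − 1/3·R3.
R5 ← R5 + 1/3·R3.
R4 ← R4 / (180/97).
R1 ← R1 − 36/97·R4.
R2 ← R2 + 50/97·R4.
R3 ← R3 − 42/97·R4.
R5 ← R5 − 305/97·R4.
R5 ← R5 / (-209/36).
R1 ← R1 + 2·R5.
R2 ← R2 − 13/18·R5.
R3 ← R3 − 5/6·R5.
R4 ← R4 − 49/36·R5.
Reading off the reduced rows gives p = 1, q = 0, r = -3/2, s = 1/2, t = 3/2.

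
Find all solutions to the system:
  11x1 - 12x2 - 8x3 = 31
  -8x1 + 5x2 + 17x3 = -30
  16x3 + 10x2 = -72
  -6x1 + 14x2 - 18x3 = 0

Row-reduce:
R1 ← R1 / (11).
R2 ← R2 + 8·R1.
R4 ← R4 + 6·R1.
R2 ← R2 / (-41/11).
R1 ← R1 + 12/11·R2.
R3 ← R3 − 10·R2.
R4 ← R4 − 82/11·R2.
R3 ← R3 / (46).
R1 ← R1 + 4·R3.
R2 ← R2 + 3·R3.
Row 4 reduces to 0 = 2, a contradiction. The system is inconsistent.

no solution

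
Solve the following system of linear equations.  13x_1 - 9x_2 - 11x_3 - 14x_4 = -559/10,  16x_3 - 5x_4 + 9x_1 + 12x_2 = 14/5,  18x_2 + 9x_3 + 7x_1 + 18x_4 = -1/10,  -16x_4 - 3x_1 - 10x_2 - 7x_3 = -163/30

Row-reduce the augmented matrix:
R1 ← R1 / (13).
R2 ← R2 − 9·R1.
R3 ← R3 − 7·R1.
R4 ← R4 + 3·R1.
R2 ← R2 / (237/13).
R1 ← R1 + 9/13·R2.
R3 ← R3 − 297/13·R2.
R4 ← R4 + 157/13·R2.
R3 ← R3 / (-1159/79).
R1 ← R1 − 4/79·R3.
R2 ← R2 − 307/237·R3.
R4 ← R4 − 1447/237·R3.
R4 ← R4 / (-9204/1159).
R1 ← R1 + 963/1159·R4.
R2 ← R2 − 2310/1159·R4.
R3 ← R3 + 1553/1159·R4.
Reading off the reduced rows gives x_1 = -14/5, x_2 = 1/3, x_3 = 3/2, x_4 = 0.

x_1 = -14/5, x_2 = 1/3, x_3 = 3/2, x_4 = 0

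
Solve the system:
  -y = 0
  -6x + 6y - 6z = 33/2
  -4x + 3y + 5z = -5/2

x = -5/4, y = 0, z = -3/2

Row-reduce the augmented matrix:
Swap R1 and R2.
R1 ← R1 / (-6).
R3 ← R3 + 4·R1.
R2 ← R2 / (-1).
R1 ← R1 + 1·R2.
R3 ← R3 + 1·R2.
R3 ← R3 / (9).
R1 ← R1 − 1·R3.
Reading off the reduced rows gives x = -5/4, y = 0, z = -3/2.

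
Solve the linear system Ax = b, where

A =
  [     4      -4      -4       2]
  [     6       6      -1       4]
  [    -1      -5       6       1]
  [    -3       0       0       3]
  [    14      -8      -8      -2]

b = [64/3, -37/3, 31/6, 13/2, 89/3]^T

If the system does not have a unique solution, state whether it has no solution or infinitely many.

Row-reduce the augmented matrix:
R1 ← R1 / (4).
R2 ← R2 − 6·R1.
R3 ← R3 + 1·R1.
R4 ← R4 + 3·R1.
R5 ← R5 − 14·R1.
R2 ← R2 / (12).
R1 ← R1 + 1·R2.
R3 ← R3 + 6·R2.
R4 ← R4 + 3·R2.
R5 ← R5 − 6·R2.
R3 ← R3 / (15/2).
R1 ← R1 + 7/12·R3.
R2 ← R2 − 5/12·R3.
R4 ← R4 + 7/4·R3.
R5 ← R5 − 7/2·R3.
R4 ← R4 / (313/60).
R1 ← R1 − 133/180·R4.
R2 ← R2 + 1/36·R4.
R3 ← R3 − 4/15·R4.
R5 ← R5 + 313/30·R4.
R5 reduces to 0 = 0, so the extra equation is consistent.
Reading off the reduced rows gives x_1 = -1/2, x_2 = -3, x_3 = -2, x_4 = 5/3.

x_1 = -1/2, x_2 = -3, x_3 = -2, x_4 = 5/3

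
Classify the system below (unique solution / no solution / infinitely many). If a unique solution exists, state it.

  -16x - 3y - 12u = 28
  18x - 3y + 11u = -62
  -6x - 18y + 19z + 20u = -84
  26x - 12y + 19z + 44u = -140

Row-reduce:
R1 ← R1 / (-16).
R2 ← R2 − 18·R1.
R3 ← R3 + 6·R1.
R4 ← R4 − 26·R1.
R2 ← R2 / (-51/8).
R1 ← R1 − 3/16·R2.
R3 ← R3 + 135/8·R2.
R4 ← R4 + 135/8·R2.
R3 ← R3 / (19).
R4 ← R4 − 19·R3.
Rank is 3 with 4 unknowns, leaving u free.

infinitely many solutions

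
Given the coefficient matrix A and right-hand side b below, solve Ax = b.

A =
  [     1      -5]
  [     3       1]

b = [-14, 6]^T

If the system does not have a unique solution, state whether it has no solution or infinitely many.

Row-reduce the augmented matrix:
R2 ← R2 − 3·R1.
R2 ← R2 / (16).
R1 ← R1 + 5·R2.
Reading off the reduced rows gives x_1 = 1, x_2 = 3.

x_1 = 1, x_2 = 3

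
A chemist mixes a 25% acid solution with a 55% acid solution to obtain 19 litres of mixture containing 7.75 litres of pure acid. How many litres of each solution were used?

Let a = litres of solution A, b = litres of solution B.
  a + b = 19
  (1/4)a + (11/20)b = 31/4
Row-reduce the augmented matrix:
R2 ← R2 − 1/4·R1.
R2 ← R2 / (3/10).
R1 ← R1 − 1·R2.
Reading off the reduced rows gives a = 9, b = 10.

litres of solution A: 9, litres of solution B: 10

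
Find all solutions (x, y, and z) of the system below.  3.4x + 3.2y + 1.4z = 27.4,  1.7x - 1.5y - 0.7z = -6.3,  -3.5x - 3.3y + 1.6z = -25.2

Row-reduce the augmented matrix:
R1 ← R1 / (17/5).
R2 ← R2 − 17/10·R1.
R3 ← R3 + 7/2·R1.
R2 ← R2 / (-31/10).
R1 ← R1 − 16/17·R2.
R3 ← R3 + 1/170·R2.
R3 ← R3 / (16041/5270).
R1 ← R1 + 7/527·R3.
R2 ← R2 − 14/31·R3.
Reading off the reduced rows gives x = 2, y = 6, z = 1.

x = 2, y = 6, z = 1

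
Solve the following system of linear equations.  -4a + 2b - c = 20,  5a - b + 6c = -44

Row-reduce:
R1 ← R1 / (-4).
R2 ← R2 − 5·R1.
R2 ← R2 / (3/2).
R1 ← R1 + 1/2·R2.
Rank is 2 with 3 unknowns, leaving c free.

infinitely many solutions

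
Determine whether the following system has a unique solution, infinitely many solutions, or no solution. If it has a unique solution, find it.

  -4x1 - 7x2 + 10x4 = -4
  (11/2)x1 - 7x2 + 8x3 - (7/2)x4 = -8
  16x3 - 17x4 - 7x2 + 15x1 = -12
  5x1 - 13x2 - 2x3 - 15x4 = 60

infinitely many solutions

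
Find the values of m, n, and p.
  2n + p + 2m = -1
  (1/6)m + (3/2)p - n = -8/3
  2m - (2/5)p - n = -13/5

Row-reduce the augmented matrix:
R1 ← R1 / (2).
R2 ← R2 − 1/6·R1.
R3 ← R3 − 2·R1.
R2 ← R2 / (-7/6).
R1 ← R1 − 1·R2.
R3 ← R3 + 3·R2.
R3 ← R3 / (-353/70).
R1 ← R1 − 12/7·R3.
R2 ← R2 + 17/14·R3.
Reading off the reduced rows gives m = -1, n = 1, p = -1.

m = -1, n = 1, p = -1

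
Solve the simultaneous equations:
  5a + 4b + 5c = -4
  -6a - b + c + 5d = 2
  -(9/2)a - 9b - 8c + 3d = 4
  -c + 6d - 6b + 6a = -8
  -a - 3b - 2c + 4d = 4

Row-reduce:
R1 ← R1 / (5).
R2 ← R2 + 6·R1.
R3 ← R3 + 9/2·R1.
R4 ← R4 − 6·R1.
R5 ← R5 + 1·R1.
R2 ← R2 / (19/5).
R1 ← R1 − 4/5·R2.
R3 ← R3 + 27/5·R2.
R4 ← R4 + 54/5·R2.
R5 ← R5 + 11/5·R2.
R3 ← R3 / (245/38).
R1 ← R1 + 9/19·R3.
R2 ← R2 − 35/19·R3.
R4 ← R4 − 245/19·R3.
R5 ← R5 − 58/19·R3.
Swap R4 and R5.
R4 ← R4 / (517/245).
R1 ← R1 + 76/245·R4.
R2 ← R2 + 11/7·R4.
R3 ← R3 − 384/245·R4.
Row 5 reduces to 0 = -4, a contradiction. The system is inconsistent.

no solution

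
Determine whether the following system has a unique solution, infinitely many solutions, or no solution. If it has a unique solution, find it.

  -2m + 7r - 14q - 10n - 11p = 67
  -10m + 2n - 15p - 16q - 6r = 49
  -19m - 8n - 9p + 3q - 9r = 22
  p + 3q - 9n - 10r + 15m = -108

Row-reduce:
R1 ← R1 / (-2).
R2 ← R2 + 10·R1.
R3 ← R3 + 19·R1.
R4 ← R4 − 15·R1.
R2 ← R2 / (52).
R1 ← R1 − 5·R2.
R3 ← R3 − 87·R2.
R4 ← R4 + 84·R2.
R3 ← R3 / (743/26).
R1 ← R1 − 43/26·R3.
R2 ← R2 − 10/13·R3.
R4 ← R4 + 439/26·R3.
R4 ← R4 / (18137/1486).
R1 ← R1 + 620/743·R4.
R2 ← R2 + 283/1486·R4.
R3 ← R3 − 1187/743·R4.
Rank is 4 with 5 unknowns, leaving r free.

infinitely many solutions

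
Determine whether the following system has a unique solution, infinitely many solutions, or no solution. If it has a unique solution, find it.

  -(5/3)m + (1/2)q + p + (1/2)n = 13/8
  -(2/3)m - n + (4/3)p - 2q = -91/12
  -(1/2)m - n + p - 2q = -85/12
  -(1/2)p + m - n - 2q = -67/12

m = -1, n = 9/4, p = -2, q = 5/3

Row-reduce the augmented matrix:
R1 ← R1 / (-5/3).
R2 ← R2 + 2/3·R1.
R3 ← R3 + 1/2·R1.
R4 ← R4 − 1·R1.
R2 ← R2 / (-6/5).
R1 ← R1 + 3/10·R2.
R3 ← R3 + 23/20·R2.
R4 ← R4 + 7/10·R2.
R3 ← R3 / (-7/36).
R1 ← R1 + 5/6·R3.
R2 ← R2 + 7/9·R3.
R4 ← R4 + 4/9·R3.
R4 ← R4 / (-9/28).
R1 ← R1 − 3/7·R4.
R2 ← R2 − 2·R4.
R3 ← R3 − 3/14·R4.
Reading off the reduced rows gives m = -1, n = 9/4, p = -2, q = 5/3.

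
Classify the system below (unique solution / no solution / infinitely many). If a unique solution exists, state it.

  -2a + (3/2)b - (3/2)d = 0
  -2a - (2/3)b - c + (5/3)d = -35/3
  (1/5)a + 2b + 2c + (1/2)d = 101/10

infinitely many solutions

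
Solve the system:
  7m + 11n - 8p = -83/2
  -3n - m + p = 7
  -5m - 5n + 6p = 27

Row-reduce:
R1 ← R1 / (7).
R2 ← R2 + 1·R1.
R3 ← R3 + 5·R1.
R2 ← R2 / (-10/7).
R1 ← R1 − 11/7·R2.
R3 ← R3 − 20/7·R2.
Row 3 reduces to 0 = -1/2, a contradiction. The system is inconsistent.

no solution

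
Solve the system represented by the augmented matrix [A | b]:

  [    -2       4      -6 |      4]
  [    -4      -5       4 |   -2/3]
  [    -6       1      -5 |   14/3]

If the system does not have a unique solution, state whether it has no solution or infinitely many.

x_1 = -2/3, x_2 = 2/3, x_3 = 0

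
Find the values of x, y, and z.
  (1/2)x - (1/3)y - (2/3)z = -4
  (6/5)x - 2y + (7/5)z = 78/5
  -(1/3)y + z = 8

x = -4, y = -6, z = 6

Row-reduce the augmented matrix:
R1 ← R1 / (1/2).
R2 ← R2 − 6/5·R1.
R2 ← R2 / (-6/5).
R1 ← R1 + 2/3·R2.
R3 ← R3 + 1/3·R2.
R3 ← R3 / (1/6).
R1 ← R1 + 3·R3.
R2 ← R2 + 5/2·R3.
Reading off the reduced rows gives x = -4, y = -6, z = 6.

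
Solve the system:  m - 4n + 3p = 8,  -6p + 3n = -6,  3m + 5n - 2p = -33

m = -5, n = -4, p = -1

Row-reduce the augmented matrix:
R3 ← R3 − 3·R1.
R2 ← R2 / (3).
R1 ← R1 + 4·R2.
R3 ← R3 − 17·R2.
R3 ← R3 / (23).
R1 ← R1 + 5·R3.
R2 ← R2 + 2·R3.
Reading off the reduced rows gives m = -5, n = -4, p = -1.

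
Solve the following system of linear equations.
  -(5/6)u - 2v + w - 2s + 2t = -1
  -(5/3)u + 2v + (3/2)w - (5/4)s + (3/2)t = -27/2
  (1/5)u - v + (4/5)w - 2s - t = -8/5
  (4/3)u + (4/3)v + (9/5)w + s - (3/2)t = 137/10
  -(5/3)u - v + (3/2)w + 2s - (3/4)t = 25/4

Row-reduce the augmented matrix:
R1 ← R1 / (-5/6).
R2 ← R2 + 5/3·R1.
R3 ← R3 − 1/5·R1.
R4 ← R4 − 4/3·R1.
R5 ← R5 + 5/3·R1.
R2 ← R2 / (6).
R1 ← R1 − 12/5·R2.
R3 ← R3 + 37/25·R2.
R4 ← R4 + 28/15·R2.
R5 ← R5 − 3·R2.
R3 ← R3 / (11/12).
R1 ← R1 + 1·R3.
R2 ← R2 + 1/12·R3.
R4 ← R4 − 146/45·R3.
R5 ← R5 + 1/4·R3.
R4 ← R4 / (13839/2750).
R1 ← R1 + 183/275·R4.
R2 ← R2 − 81/275·R4.
R3 ← R3 + 1081/550·R4.
R5 ← R5 − 4547/1100·R4.
R5 ← R5 / (-326828/41517).
R1 ← R1 + 27485/13839·R5.
R2 ← R2 + 3734/4613·R5.
R3 ← R3 − 57415/83034·R5.
R4 ← R4 − 40799/41517·R5.
Reading off the reduced rows gives u = 6, v = -3, w = 4, s = 4, t = 1.

u = 6, v = -3, w = 4, s = 4, t = 1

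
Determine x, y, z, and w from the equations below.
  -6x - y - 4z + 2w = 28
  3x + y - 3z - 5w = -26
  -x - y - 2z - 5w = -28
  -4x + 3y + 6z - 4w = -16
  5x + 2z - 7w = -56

Row-reduce the augmented matrix:
R1 ← R1 / (-6).
R2 ← R2 − 3·R1.
R3 ← R3 + 1·R1.
R4 ← R4 + 4·R1.
R5 ← R5 − 5·R1.
R2 ← R2 / (1/2).
R1 ← R1 − 1/6·R2.
R3 ← R3 + 5/6·R2.
R4 ← R4 − 11/3·R2.
R5 ← R5 + 5/6·R2.
R3 ← R3 / (-29/3).
R1 ← R1 − 7/3·R3.
R2 ← R2 + 10·R3.
R4 ← R4 − 136/3·R3.
R5 ← R5 + 29/3·R3.
R4 ← R4 / (-936/29).
R1 ← R1 + 55/29·R4.
R2 ← R2 − 128/29·R4.
R3 ← R3 − 36/29·R4.
R5 reduces to 0 = 0, so the extra equation is consistent.
Reading off the reduced rows gives x = -2, y = 4, z = -2, w = 6.

x = -2, y = 4, z = -2, w = 6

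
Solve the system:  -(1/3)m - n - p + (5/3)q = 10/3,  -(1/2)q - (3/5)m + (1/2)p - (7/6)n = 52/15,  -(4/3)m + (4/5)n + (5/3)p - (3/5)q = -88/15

infinitely many solutions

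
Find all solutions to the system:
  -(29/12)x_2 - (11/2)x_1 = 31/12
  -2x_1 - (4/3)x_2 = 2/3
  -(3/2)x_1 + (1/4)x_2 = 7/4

Row-reduce:
R1 ← R1 / (-11/2).
R2 ← R2 + 2·R1.
R3 ← R3 + 3/2·R1.
R2 ← R2 / (-5/11).
R1 ← R1 − 29/66·R2.
R3 ← R3 − 10/11·R2.
Row 3 reduces to 0 = 1/2, a contradiction. The system is inconsistent.

no solution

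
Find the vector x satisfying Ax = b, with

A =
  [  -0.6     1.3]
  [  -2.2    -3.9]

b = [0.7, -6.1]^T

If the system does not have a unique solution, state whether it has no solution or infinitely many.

Row-reduce the augmented matrix:
R1 ← R1 / (-3/5).
R2 ← R2 + 11/5·R1.
R2 ← R2 / (-26/3).
R1 ← R1 + 13/6·R2.
Reading off the reduced rows gives x_1 = 1, x_2 = 1.

x_1 = 1, x_2 = 1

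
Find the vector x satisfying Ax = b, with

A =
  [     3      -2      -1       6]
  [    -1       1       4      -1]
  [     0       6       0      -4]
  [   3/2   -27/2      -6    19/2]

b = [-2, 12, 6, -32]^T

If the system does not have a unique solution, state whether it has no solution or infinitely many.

Row-reduce:
R1 ← R1 / (3).
R2 ← R2 + 1·R1.
R4 ← R4 − 3/2·R1.
R2 ← R2 / (1/3).
R1 ← R1 + 2/3·R2.
R3 ← R3 − 6·R2.
R4 ← R4 + 25/2·R2.
R3 ← R3 / (-66).
R1 ← R1 − 7·R3.
R2 ← R2 − 11·R3.
R4 ← R4 − 132·R3.
Row 4 reduces to 0 = -2, a contradiction. The system is inconsistent.

no solution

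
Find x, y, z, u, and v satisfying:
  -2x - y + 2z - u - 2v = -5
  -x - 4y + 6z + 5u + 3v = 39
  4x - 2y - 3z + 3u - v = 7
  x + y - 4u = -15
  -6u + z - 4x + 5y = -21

x = 4, y = 5, z = 6, u = 6, v = -1

Row-reduce the augmented matrix:
R1 ← R1 / (-2).
R2 ← R2 + 1·R1.
R3 ← R3 − 4·R1.
R4 ← R4 − 1·R1.
R5 ← R5 + 4·R1.
R2 ← R2 / (-7/2).
R1 ← R1 − 1/2·R2.
R3 ← R3 + 4·R2.
R4 ← R4 − 1/2·R2.
R5 ← R5 − 7·R2.
R3 ← R3 / (-33/7).
R1 ← R1 + 2/7·R3.
R2 ← R2 + 10/7·R3.
R4 ← R4 − 12/7·R3.
R5 ← R5 − 7·R3.
R4 ← R4 / (-62/11).
R1 ← R1 − 53/33·R4.
R2 ← R2 − 1/33·R4.
R3 ← R3 − 37/33·R4.
R5 ← R5 + 28/33·R4.
R5 ← R5 / (-151/93).
R1 ← R1 − 193/186·R5.
R2 ← R2 − 323/186·R5.
R3 ← R3 − 233/186·R5.
R4 ← R4 − 43/62·R5.
Reading off the reduced rows gives x = 4, y = 5, z = 6, u = 6, v = -1.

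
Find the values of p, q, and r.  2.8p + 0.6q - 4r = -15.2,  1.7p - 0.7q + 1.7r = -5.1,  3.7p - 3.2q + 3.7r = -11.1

p = -4, q = 0, r = 1

Row-reduce the augmented matrix:
R1 ← R1 / (14/5).
R2 ← R2 − 17/10·R1.
R3 ← R3 − 37/10·R1.
R2 ← R2 / (-149/140).
R1 ← R1 − 3/14·R2.
R3 ← R3 + 559/140·R2.
R3 ← R3 / (-969/149).
R1 ← R1 + 89/149·R3.
R2 ← R2 + 578/149·R3.
Reading off the reduced rows gives p = -4, q = 0, r = 1.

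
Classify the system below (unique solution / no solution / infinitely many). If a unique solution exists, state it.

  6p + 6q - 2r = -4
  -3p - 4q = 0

infinitely many solutions

Row-reduce:
R1 ← R1 / (6).
R2 ← R2 + 3·R1.
R2 ← R2 / (-1).
R1 ← R1 − 1·R2.
Rank is 2 with 3 unknowns, leaving r free.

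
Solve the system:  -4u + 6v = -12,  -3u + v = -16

u = 6, v = 2

Row-reduce the augmented matrix:
R1 ← R1 / (-4).
R2 ← R2 + 3·R1.
R2 ← R2 / (-7/2).
R1 ← R1 + 3/2·R2.
Reading off the reduced rows gives u = 6, v = 2.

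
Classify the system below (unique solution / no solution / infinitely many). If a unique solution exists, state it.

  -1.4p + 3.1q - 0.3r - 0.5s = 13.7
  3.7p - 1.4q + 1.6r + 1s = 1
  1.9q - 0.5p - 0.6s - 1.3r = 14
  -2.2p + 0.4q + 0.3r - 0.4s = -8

p = 4, q = 6, r = -4, s = 1

Row-reduce the augmented matrix:
R1 ← R1 / (-7/5).
R2 ← R2 − 37/10·R1.
R3 ← R3 + 1/2·R1.
R4 ← R4 + 11/5·R1.
R2 ← R2 / (951/140).
R1 ← R1 + 31/14·R2.
R3 ← R3 − 111/140·R2.
R4 ← R4 + 313/70·R2.
R3 ← R3 / (-408/317).
R1 ← R1 − 454/951·R3.
R2 ← R2 − 113/951·R3.
R4 ← R4 − 12389/9510·R3.
R4 ← R4 / (-26249/122400).
R1 ← R1 − 673/6120·R4.
R2 ← R2 + 1013/12240·R4.
R3 ← R3 − 1217/4080·R4.
Reading off the reduced rows gives p = 4, q = 6, r = -4, s = 1.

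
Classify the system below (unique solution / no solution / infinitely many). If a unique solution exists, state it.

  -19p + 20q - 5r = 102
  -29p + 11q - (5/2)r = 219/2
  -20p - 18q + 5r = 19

Row-reduce:
R1 ← R1 / (-19).
R2 ← R2 + 29·R1.
R3 ← R3 + 20·R1.
R2 ← R2 / (-371/19).
R1 ← R1 + 20/19·R2.
R3 ← R3 + 742/19·R2.
Row 3 reduces to 0 = 4, a contradiction. The system is inconsistent.

no solution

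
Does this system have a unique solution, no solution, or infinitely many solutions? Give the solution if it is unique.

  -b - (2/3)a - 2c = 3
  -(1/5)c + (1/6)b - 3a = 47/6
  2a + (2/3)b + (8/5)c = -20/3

no solution

Row-reduce:
R1 ← R1 / (-2/3).
R2 ← R2 + 3·R1.
R3 ← R3 − 2·R1.
R2 ← R2 / (14/3).
R1 ← R1 − 3/2·R2.
R3 ← R3 + 7/3·R2.
Row 3 reduces to 0 = -1/2, a contradiction. The system is inconsistent.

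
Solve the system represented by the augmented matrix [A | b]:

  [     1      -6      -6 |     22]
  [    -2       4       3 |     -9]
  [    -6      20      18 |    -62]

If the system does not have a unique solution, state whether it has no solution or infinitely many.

Row-reduce:
R2 ← R2 + 2·R1.
R3 ← R3 + 6·R1.
R2 ← R2 / (-8).
R1 ← R1 + 6·R2.
R3 ← R3 + 16·R2.
Rank is 2 with 3 unknowns, leaving x_3 free.

infinitely many solutions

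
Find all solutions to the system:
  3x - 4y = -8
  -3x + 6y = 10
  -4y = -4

x = -4/3, y = 1

Row-reduce the augmented matrix:
R1 ← R1 / (3).
R2 ← R2 + 3·R1.
R2 ← R2 / (2).
R1 ← R1 + 4/3·R2.
R3 ← R3 + 4·R2.
R3 reduces to 0 = 0, so the extra equation is consistent.
Reading off the reduced rows gives x = -4/3, y = 1.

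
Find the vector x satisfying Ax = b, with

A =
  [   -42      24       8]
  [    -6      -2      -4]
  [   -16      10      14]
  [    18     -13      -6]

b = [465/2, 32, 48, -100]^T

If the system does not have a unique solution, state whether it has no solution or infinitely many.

Row-reduce:
R1 ← R1 / (-42).
R2 ← R2 + 6·R1.
R3 ← R3 + 16·R1.
R4 ← R4 − 18·R1.
R2 ← R2 / (-38/7).
R1 ← R1 + 4/7·R2.
R3 ← R3 − 6/7·R2.
R4 ← R4 + 19/7·R2.
R3 ← R3 / (578/57).
R1 ← R1 − 20/57·R3.
R2 ← R2 − 18/19·R3.
Row 4 reduces to 0 = 1/4, a contradiction. The system is inconsistent.

no solution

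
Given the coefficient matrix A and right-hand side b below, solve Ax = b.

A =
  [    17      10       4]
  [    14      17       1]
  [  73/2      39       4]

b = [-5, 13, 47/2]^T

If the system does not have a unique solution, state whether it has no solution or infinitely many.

infinitely many solutions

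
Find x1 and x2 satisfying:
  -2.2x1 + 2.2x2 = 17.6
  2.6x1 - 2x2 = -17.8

x1 = -3, x2 = 5

Row-reduce the augmented matrix:
R1 ← R1 / (-11/5).
R2 ← R2 − 13/5·R1.
R2 ← R2 / (3/5).
R1 ← R1 + 1·R2.
Reading off the reduced rows gives x1 = -3, x2 = 5.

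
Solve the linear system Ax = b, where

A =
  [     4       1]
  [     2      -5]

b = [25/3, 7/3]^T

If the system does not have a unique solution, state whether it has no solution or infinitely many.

Row-reduce the augmented matrix:
R1 ← R1 / (4).
R2 ← R2 − 2·R1.
R2 ← R2 / (-11/2).
R1 ← R1 − 1/4·R2.
Reading off the reduced rows gives x_1 = 2, x_2 = 1/3.

x_1 = 2, x_2 = 1/3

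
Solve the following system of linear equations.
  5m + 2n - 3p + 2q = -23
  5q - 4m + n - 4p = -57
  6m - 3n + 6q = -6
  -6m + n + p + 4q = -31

m = 2, n = -4, p = 5, q = -5

Row-reduce the augmented matrix:
R1 ← R1 / (5).
R2 ← R2 + 4·R1.
R3 ← R3 − 6·R1.
R4 ← R4 + 6·R1.
R2 ← R2 / (13/5).
R1 ← R1 − 2/5·R2.
R3 ← R3 + 27/5·R2.
R4 ← R4 − 17/5·R2.
R3 ← R3 / (-126/13).
R1 ← R1 − 5/13·R3.
R2 ← R2 + 32/13·R3.
R4 ← R4 − 75/13·R3.
R4 ← R4 / (113/14).
R1 ← R1 − 1/14·R4.
R2 ← R2 + 13/7·R4.
R3 ← R3 + 25/14·R4.
Reading off the reduced rows gives m = 2, n = -4, p = 5, q = -5.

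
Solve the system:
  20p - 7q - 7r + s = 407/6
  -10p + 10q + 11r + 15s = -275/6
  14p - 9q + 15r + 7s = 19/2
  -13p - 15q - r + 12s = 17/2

Row-reduce the augmented matrix:
R1 ← R1 / (20).
R2 ← R2 + 10·R1.
R3 ← R3 − 14·R1.
R4 ← R4 + 13·R1.
R2 ← R2 / (13/2).
R1 ← R1 + 7/20·R2.
R3 ← R3 + 41/10·R2.
R4 ← R4 + 391/20·R2.
R3 ← R3 / (1601/65).
R1 ← R1 − 7/130·R3.
R2 ← R2 − 15/13·R3.
R4 ← R4 − 2211/130·R3.
R4 ← R4 / (77117/1601).
R1 ← R1 − 1360/1601·R4.
R2 ← R2 − 2612/1601·R4.
R3 ← R3 − 1045/1601·R4.
Reading off the reduced rows gives p = 2, q = -4/3, r = -5/2, s = 1.

p = 2, q = -4/3, r = -5/2, s = 1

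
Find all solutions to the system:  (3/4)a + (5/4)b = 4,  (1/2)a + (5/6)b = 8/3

Row-reduce:
R1 ← R1 / (3/4).
R2 ← R2 − 1/2·R1.
Rank is 1 with 2 unknowns, leaving b free.

infinitely many solutions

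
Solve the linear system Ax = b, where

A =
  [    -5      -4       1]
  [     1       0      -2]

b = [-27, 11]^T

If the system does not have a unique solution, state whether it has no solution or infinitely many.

infinitely many solutions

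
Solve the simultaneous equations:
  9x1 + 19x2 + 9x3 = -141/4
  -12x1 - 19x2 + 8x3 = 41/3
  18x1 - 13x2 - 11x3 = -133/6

x1 = -9/4, x2 = 0, x3 = -5/3

Row-reduce the augmented matrix:
R1 ← R1 / (9).
R2 ← R2 + 12·R1.
R3 ← R3 − 18·R1.
R2 ← R2 / (19/3).
R1 ← R1 − 19/9·R2.
R3 ← R3 + 51·R2.
R3 ← R3 / (2509/19).
R1 ← R1 + 17/3·R3.
R2 ← R2 − 60/19·R3.
Reading off the reduced rows gives x1 = -9/4, x2 = 0, x3 = -5/3.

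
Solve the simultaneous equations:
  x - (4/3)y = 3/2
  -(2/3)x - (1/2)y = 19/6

x = -5/2, y = -3

From equation 1: x = 3/2 + 4/3·y.
Substitute into equation 2 and solve: y = -3.
Then x = -5/2.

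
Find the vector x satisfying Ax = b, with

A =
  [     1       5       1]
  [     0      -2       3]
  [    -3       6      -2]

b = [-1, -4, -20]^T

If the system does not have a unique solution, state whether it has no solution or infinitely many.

x_1 = 6, x_2 = -1, x_3 = -2

Row-reduce the augmented matrix:
R3 ← R3 + 3·R1.
R2 ← R2 / (-2).
R1 ← R1 − 5·R2.
R3 ← R3 − 21·R2.
R3 ← R3 / (65/2).
R1 ← R1 − 17/2·R3.
R2 ← R2 + 3/2·R3.
Reading off the reduced rows gives x_1 = 6, x_2 = -1, x_3 = -2.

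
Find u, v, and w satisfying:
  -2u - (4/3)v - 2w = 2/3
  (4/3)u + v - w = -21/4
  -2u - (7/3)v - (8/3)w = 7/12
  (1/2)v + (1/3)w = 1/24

u = -3/2, v = -5/4, w = 2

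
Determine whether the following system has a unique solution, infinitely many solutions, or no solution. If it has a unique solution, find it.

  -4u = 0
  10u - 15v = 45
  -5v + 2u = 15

u = 0, v = -3

Row-reduce the augmented matrix:
R1 ← R1 / (-4).
R2 ← R2 − 10·R1.
R3 ← R3 − 2·R1.
R2 ← R2 / (-15).
R3 ← R3 + 5·R2.
R3 reduces to 0 = 0, so the extra equation is consistent.
Reading off the reduced rows gives u = 0, v = -3.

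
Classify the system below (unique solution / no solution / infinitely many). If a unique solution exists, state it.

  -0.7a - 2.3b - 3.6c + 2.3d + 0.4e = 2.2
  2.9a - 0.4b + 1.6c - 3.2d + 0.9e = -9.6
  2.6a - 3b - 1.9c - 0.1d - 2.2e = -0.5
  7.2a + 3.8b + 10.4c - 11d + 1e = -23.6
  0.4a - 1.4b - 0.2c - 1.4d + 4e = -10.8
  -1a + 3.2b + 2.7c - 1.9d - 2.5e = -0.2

a = 1, b = 1, c = 1, d = 4, e = -1

Row-reduce the augmented matrix:
R1 ← R1 / (-7/10).
R2 ← R2 − 29/10·R1.
R3 ← R3 − 13/5·R1.
R4 ← R4 − 36/5·R1.
R5 ← R5 − 2/5·R1.
R6 ← R6 + 1·R1.
R2 ← R2 / (-139/14).
R1 ← R1 − 23/7·R2.
R3 ← R3 + 404/35·R2.
R4 ← R4 + 139/7·R2.
R5 ← R5 + 19/7·R2.
R6 ← R6 − 227/35·R2.
R3 ← R3 / (1443/6950).
R1 ← R1 − 512/695·R3.
R2 ← R2 − 932/695·R3.
R5 ← R5 − 961/695·R3.
R6 ← R6 + 5939/6950·R3.
Swap R4 and R5.
R4 ← R4 / (-65251/7215).
R1 ← R1 + 7276/1443·R4.
R2 ← R2 + 11035/1443·R4.
R3 ← R3 − 7543/1443·R4.
R6 ← R6 − 24641/7215·R4.
Swap R5 and R6.
R5 ← R5 / (-3895853/652510).
R1 ← R1 + 150145/65251·R5.
R2 ← R2 + 12474/65251·R5.
R3 ← R3 + 99547/65251·R5.
R4 ← R4 + 202635/65251·R5.
R6 reduces to 0 = 0, so the extra equation is consistent.
Reading off the reduced rows gives a = 1, b = 1, c = 1, d = 4, e = -1.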